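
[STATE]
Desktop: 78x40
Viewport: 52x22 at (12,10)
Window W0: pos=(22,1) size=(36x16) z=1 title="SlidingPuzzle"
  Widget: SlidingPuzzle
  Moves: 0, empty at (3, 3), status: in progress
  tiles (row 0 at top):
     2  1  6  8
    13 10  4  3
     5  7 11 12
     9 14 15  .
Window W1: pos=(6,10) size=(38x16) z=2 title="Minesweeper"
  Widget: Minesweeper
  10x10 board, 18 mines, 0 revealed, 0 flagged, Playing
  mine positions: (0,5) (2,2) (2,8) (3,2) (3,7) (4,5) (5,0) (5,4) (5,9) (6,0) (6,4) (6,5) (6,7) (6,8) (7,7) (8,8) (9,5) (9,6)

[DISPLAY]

━━━━━━━━━━━━━━━━━━━━━━━━━━━━━━━┓             ┃      
sweeper                        ┃             ┃      
───────────────────────────────┨             ┃      
■■■■■                          ┃             ┃      
■■■■■                          ┃             ┃      
■■■■■                          ┃             ┃      
■■■■■                          ┃━━━━━━━━━━━━━┛      
■■■■■                          ┃                    
■■■■■                          ┃                    
■■■■■                          ┃                    
■■■■■                          ┃                    
■■■■■                          ┃                    
■■■■■                          ┃                    
                               ┃                    
                               ┃                    
━━━━━━━━━━━━━━━━━━━━━━━━━━━━━━━┛                    
                                                    
                                                    
                                                    
                                                    
                                                    
                                                    


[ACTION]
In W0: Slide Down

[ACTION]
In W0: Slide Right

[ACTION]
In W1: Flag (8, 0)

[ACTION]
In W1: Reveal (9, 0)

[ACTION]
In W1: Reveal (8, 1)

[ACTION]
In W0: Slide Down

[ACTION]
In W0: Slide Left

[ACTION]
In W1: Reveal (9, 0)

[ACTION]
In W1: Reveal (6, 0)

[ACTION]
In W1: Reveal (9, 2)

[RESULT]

━━━━━━━━━━━━━━━━━━━━━━━━━━━━━━━┓             ┃      
sweeper                        ┃             ┃      
───────────────────────────────┨             ┃      
✹■■■■                          ┃             ┃      
■■■■■                          ┃             ┃      
■■■✹■                          ┃             ┃      
■■✹■■                          ┃━━━━━━━━━━━━━┛      
✹■■■■                          ┃                    
■■■■✹                          ┃                    
✹■✹✹■                          ┃                    
■■✹■■                          ┃                    
■■■✹■                          ┃                    
✹✹■■■                          ┃                    
                               ┃                    
                               ┃                    
━━━━━━━━━━━━━━━━━━━━━━━━━━━━━━━┛                    
                                                    
                                                    
                                                    
                                                    
                                                    
                                                    


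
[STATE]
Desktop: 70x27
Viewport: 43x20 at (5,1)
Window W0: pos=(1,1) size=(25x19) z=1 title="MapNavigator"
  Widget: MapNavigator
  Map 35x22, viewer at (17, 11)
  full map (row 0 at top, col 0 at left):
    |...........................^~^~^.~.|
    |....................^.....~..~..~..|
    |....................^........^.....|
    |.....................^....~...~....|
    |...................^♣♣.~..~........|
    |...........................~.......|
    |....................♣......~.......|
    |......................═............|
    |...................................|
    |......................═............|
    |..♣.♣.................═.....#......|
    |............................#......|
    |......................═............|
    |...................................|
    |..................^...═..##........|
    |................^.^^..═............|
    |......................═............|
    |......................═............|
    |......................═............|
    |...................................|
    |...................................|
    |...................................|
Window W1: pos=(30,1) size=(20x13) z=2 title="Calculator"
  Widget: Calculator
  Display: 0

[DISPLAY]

━━━━━━━━━━━━━━━━━━━━┓    ┏━━━━━━━━━━━━━━━━━
pNavigator          ┃    ┃ Calculator      
────────────────────┨    ┠─────────────────
..........^♣♣.~..~..┃    ┃                 
..................~.┃    ┃┌───┬───┬───┬───┐
...........♣......~.┃    ┃│ 7 │ 8 │ 9 │ ÷ │
.............═......┃    ┃├───┼───┼───┼───┤
....................┃    ┃│ 4 │ 5 │ 6 │ × │
.............═......┃    ┃├───┼───┼───┼───┤
.............═.....#┃    ┃│ 1 │ 2 │ 3 │ - │
........@..........#┃    ┃├───┼───┼───┼───┤
.............═......┃    ┃│ 0 │ . │ = │ + │
....................┃    ┗━━━━━━━━━━━━━━━━━
.........^...═..##..┃                      
.......^.^^..═......┃                      
.............═......┃                      
.............═......┃                      
.............═......┃                      
━━━━━━━━━━━━━━━━━━━━┛                      
                                           


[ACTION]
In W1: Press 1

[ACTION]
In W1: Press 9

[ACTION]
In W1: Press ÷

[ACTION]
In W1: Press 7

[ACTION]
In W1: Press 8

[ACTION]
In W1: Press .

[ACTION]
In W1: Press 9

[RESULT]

━━━━━━━━━━━━━━━━━━━━┓    ┏━━━━━━━━━━━━━━━━━
pNavigator          ┃    ┃ Calculator      
────────────────────┨    ┠─────────────────
..........^♣♣.~..~..┃    ┃              78.
..................~.┃    ┃┌───┬───┬───┬───┐
...........♣......~.┃    ┃│ 7 │ 8 │ 9 │ ÷ │
.............═......┃    ┃├───┼───┼───┼───┤
....................┃    ┃│ 4 │ 5 │ 6 │ × │
.............═......┃    ┃├───┼───┼───┼───┤
.............═.....#┃    ┃│ 1 │ 2 │ 3 │ - │
........@..........#┃    ┃├───┼───┼───┼───┤
.............═......┃    ┃│ 0 │ . │ = │ + │
....................┃    ┗━━━━━━━━━━━━━━━━━
.........^...═..##..┃                      
.......^.^^..═......┃                      
.............═......┃                      
.............═......┃                      
.............═......┃                      
━━━━━━━━━━━━━━━━━━━━┛                      
                                           


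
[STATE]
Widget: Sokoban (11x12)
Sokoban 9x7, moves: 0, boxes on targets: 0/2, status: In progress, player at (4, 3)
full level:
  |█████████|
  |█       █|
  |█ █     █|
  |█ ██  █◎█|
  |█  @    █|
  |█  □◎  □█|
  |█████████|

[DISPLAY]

█████████  
█       █  
█ █     █  
█ ██  █◎█  
█  @    █  
█  □◎  □█  
█████████  
Moves: 0  0
           
           
           
           


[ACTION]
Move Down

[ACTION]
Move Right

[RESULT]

█████████  
█       █  
█ █     █  
█ ██  █◎█  
█   @   █  
█  □◎  □█  
█████████  
Moves: 1  0
           
           
           
           


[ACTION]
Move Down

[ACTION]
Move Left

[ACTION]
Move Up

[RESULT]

█████████  
█       █  
█ █     █  
█ ██  █◎█  
█  @    █  
█ □ ◎  □█  
█████████  
Moves: 4  0
           
           
           
           


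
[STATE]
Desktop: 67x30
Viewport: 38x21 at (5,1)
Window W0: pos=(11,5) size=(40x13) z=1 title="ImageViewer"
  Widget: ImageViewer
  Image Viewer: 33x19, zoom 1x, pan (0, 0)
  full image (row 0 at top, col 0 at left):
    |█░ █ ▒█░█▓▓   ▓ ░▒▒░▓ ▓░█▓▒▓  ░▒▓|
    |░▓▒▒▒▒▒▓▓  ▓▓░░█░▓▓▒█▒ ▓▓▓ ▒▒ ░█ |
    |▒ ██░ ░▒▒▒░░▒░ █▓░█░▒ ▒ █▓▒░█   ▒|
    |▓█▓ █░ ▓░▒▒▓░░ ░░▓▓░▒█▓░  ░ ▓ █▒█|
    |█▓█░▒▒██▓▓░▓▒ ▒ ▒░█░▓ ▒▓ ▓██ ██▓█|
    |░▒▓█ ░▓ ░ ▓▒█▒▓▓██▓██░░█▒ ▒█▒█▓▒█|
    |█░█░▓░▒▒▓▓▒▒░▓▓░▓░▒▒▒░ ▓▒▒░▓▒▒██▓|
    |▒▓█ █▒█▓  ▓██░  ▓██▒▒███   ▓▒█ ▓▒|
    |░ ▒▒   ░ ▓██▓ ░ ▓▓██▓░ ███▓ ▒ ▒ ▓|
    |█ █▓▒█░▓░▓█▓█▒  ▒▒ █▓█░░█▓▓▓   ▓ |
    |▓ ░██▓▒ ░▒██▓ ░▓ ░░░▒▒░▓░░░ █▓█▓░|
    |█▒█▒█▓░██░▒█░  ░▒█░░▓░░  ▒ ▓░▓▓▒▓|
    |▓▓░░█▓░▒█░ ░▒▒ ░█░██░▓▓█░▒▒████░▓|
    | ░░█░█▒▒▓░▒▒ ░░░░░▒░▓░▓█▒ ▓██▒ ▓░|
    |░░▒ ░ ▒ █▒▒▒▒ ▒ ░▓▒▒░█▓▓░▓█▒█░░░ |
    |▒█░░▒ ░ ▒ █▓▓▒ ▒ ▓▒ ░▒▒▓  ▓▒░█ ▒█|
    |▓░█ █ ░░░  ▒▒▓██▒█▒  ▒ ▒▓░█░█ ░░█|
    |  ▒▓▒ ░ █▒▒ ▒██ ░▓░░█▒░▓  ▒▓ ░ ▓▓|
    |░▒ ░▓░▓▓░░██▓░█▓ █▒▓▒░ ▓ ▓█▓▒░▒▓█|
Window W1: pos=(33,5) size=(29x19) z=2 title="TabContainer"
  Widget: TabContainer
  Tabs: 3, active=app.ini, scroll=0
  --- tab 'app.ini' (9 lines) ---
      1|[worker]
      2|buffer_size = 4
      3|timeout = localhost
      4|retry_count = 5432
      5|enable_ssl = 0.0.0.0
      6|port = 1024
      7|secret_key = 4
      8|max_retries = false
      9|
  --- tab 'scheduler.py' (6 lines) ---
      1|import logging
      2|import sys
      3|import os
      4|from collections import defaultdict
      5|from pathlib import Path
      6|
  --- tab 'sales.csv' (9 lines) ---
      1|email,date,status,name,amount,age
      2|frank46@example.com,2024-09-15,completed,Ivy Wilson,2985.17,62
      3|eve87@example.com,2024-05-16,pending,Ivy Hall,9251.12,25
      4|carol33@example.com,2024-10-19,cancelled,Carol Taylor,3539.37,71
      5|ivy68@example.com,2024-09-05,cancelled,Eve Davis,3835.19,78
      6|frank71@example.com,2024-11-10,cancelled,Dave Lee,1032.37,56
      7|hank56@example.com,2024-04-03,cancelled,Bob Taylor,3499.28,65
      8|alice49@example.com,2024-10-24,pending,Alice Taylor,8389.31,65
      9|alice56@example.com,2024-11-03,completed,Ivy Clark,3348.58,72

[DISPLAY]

                                      
                                      
                                      
                                      
      ┏━━━━━━━━━━━━━━━━━━━━━┏━━━━━━━━━
      ┃ ImageViewer         ┃ TabConta
      ┠─────────────────────┠─────────
      ┃█░ █ ▒█░█▓▓   ▓ ░▒▒░▓┃[app.ini]
      ┃░▓▒▒▒▒▒▓▓  ▓▓░░█░▓▓▒█┃─────────
      ┃▒ ██░ ░▒▒▒░░▒░ █▓░█░▒┃[worker] 
      ┃▓█▓ █░ ▓░▒▒▓░░ ░░▓▓░▒┃buffer_si
      ┃█▓█░▒▒██▓▓░▓▒ ▒ ▒░█░▓┃timeout =
      ┃░▒▓█ ░▓ ░ ▓▒█▒▓▓██▓██┃retry_cou
      ┃█░█░▓░▒▒▓▓▒▒░▓▓░▓░▒▒▒┃enable_ss
      ┃▒▓█ █▒█▓  ▓██░  ▓██▒▒┃port = 10
      ┃░ ▒▒   ░ ▓██▓ ░ ▓▓██▓┃secret_ke
      ┗━━━━━━━━━━━━━━━━━━━━━┃max_retri
                            ┃         
                            ┃         
                            ┃         
                            ┃         


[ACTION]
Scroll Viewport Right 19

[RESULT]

                                      
                                      
                                      
                                      
━━━━━━━━━┏━━━━━━━━━━━━━━━━━━━━━━━━━━━┓
         ┃ TabContainer              ┃
─────────┠───────────────────────────┨
  ▓ ░▒▒░▓┃[app.ini]│ scheduler.py │ s┃
▓░░█░▓▓▒█┃───────────────────────────┃
▒░ █▓░█░▒┃[worker]                   ┃
░░ ░░▓▓░▒┃buffer_size = 4            ┃
▒ ▒ ▒░█░▓┃timeout = localhost        ┃
█▒▓▓██▓██┃retry_count = 5432         ┃
░▓▓░▓░▒▒▒┃enable_ssl = 0.0.0.0       ┃
█░  ▓██▒▒┃port = 1024                ┃
▓ ░ ▓▓██▓┃secret_key = 4             ┃
━━━━━━━━━┃max_retries = false        ┃
         ┃                           ┃
         ┃                           ┃
         ┃                           ┃
         ┃                           ┃


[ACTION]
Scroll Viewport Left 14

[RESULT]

                                      
                                      
                                      
                                      
 ┏━━━━━━━━━━━━━━━━━━━━━┏━━━━━━━━━━━━━━
 ┃ ImageViewer         ┃ TabContainer 
 ┠─────────────────────┠──────────────
 ┃█░ █ ▒█░█▓▓   ▓ ░▒▒░▓┃[app.ini]│ sch
 ┃░▓▒▒▒▒▒▓▓  ▓▓░░█░▓▓▒█┃──────────────
 ┃▒ ██░ ░▒▒▒░░▒░ █▓░█░▒┃[worker]      
 ┃▓█▓ █░ ▓░▒▒▓░░ ░░▓▓░▒┃buffer_size = 
 ┃█▓█░▒▒██▓▓░▓▒ ▒ ▒░█░▓┃timeout = loca
 ┃░▒▓█ ░▓ ░ ▓▒█▒▓▓██▓██┃retry_count = 
 ┃█░█░▓░▒▒▓▓▒▒░▓▓░▓░▒▒▒┃enable_ssl = 0
 ┃▒▓█ █▒█▓  ▓██░  ▓██▒▒┃port = 1024   
 ┃░ ▒▒   ░ ▓██▓ ░ ▓▓██▓┃secret_key = 4
 ┗━━━━━━━━━━━━━━━━━━━━━┃max_retries = 
                       ┃              
                       ┃              
                       ┃              
                       ┃              


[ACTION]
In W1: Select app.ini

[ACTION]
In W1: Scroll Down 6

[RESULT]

                                      
                                      
                                      
                                      
 ┏━━━━━━━━━━━━━━━━━━━━━┏━━━━━━━━━━━━━━
 ┃ ImageViewer         ┃ TabContainer 
 ┠─────────────────────┠──────────────
 ┃█░ █ ▒█░█▓▓   ▓ ░▒▒░▓┃[app.ini]│ sch
 ┃░▓▒▒▒▒▒▓▓  ▓▓░░█░▓▓▒█┃──────────────
 ┃▒ ██░ ░▒▒▒░░▒░ █▓░█░▒┃secret_key = 4
 ┃▓█▓ █░ ▓░▒▒▓░░ ░░▓▓░▒┃max_retries = 
 ┃█▓█░▒▒██▓▓░▓▒ ▒ ▒░█░▓┃              
 ┃░▒▓█ ░▓ ░ ▓▒█▒▓▓██▓██┃              
 ┃█░█░▓░▒▒▓▓▒▒░▓▓░▓░▒▒▒┃              
 ┃▒▓█ █▒█▓  ▓██░  ▓██▒▒┃              
 ┃░ ▒▒   ░ ▓██▓ ░ ▓▓██▓┃              
 ┗━━━━━━━━━━━━━━━━━━━━━┃              
                       ┃              
                       ┃              
                       ┃              
                       ┃              


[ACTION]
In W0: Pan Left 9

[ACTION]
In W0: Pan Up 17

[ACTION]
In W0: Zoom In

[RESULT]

                                      
                                      
                                      
                                      
 ┏━━━━━━━━━━━━━━━━━━━━━┏━━━━━━━━━━━━━━
 ┃ ImageViewer         ┃ TabContainer 
 ┠─────────────────────┠──────────────
 ┃██░░  ██  ▒▒██░░██▓▓▓┃[app.ini]│ sch
 ┃██░░  ██  ▒▒██░░██▓▓▓┃──────────────
 ┃░░▓▓▒▒▒▒▒▒▒▒▒▒▓▓▓▓   ┃secret_key = 4
 ┃░░▓▓▒▒▒▒▒▒▒▒▒▒▓▓▓▓   ┃max_retries = 
 ┃▒▒  ████░░  ░░▒▒▒▒▒▒░┃              
 ┃▒▒  ████░░  ░░▒▒▒▒▒▒░┃              
 ┃▓▓██▓▓  ██░░  ▓▓░░▒▒▒┃              
 ┃▓▓██▓▓  ██░░  ▓▓░░▒▒▒┃              
 ┃██▓▓██░░▒▒▒▒████▓▓▓▓░┃              
 ┗━━━━━━━━━━━━━━━━━━━━━┃              
                       ┃              
                       ┃              
                       ┃              
                       ┃              


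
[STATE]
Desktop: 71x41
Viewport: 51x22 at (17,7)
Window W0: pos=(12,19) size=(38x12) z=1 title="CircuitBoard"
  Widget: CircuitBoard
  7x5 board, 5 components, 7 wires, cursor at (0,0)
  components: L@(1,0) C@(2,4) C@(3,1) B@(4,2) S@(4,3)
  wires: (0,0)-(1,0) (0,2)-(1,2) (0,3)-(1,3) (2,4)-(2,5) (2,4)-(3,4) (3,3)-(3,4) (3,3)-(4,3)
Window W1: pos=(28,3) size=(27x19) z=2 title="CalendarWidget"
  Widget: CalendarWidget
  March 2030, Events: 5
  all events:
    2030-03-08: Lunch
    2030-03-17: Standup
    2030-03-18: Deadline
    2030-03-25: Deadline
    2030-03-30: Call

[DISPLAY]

           ┃Mo Tu We Th Fr Sa Su     ┃             
           ┃             1  2  3     ┃             
           ┃ 4  5  6  7  8*  9 10    ┃             
           ┃11 12 13 14 15 16 17*    ┃             
           ┃18* 19 20 21 22 23 24    ┃             
           ┃25* 26 27 28 29 30* 31   ┃             
           ┃                         ┃             
           ┃                         ┃             
           ┃                         ┃             
           ┃                         ┃             
           ┃                         ┃             
           ┃                         ┃             
━━━━━━━━━━━┃                         ┃             
cuitBoard  ┃                         ┃             
───────────┗━━━━━━━━━━━━━━━━━━━━━━━━━┛             
 1 2 3 4 5 6                    ┃                  
.]      ·   ·                   ┃                  
│       │   │                   ┃                  
L       ·   ·                   ┃                  
                                ┃                  
                C ─ ·           ┃                  
                │               ┃                  


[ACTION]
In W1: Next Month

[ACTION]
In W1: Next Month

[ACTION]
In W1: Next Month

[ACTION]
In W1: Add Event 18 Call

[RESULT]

           ┃Mo Tu We Th Fr Sa Su     ┃             
           ┃                1  2     ┃             
           ┃ 3  4  5  6  7  8  9     ┃             
           ┃10 11 12 13 14 15 16     ┃             
           ┃17 18* 19 20 21 22 23    ┃             
           ┃24 25 26 27 28 29 30     ┃             
           ┃                         ┃             
           ┃                         ┃             
           ┃                         ┃             
           ┃                         ┃             
           ┃                         ┃             
           ┃                         ┃             
━━━━━━━━━━━┃                         ┃             
cuitBoard  ┃                         ┃             
───────────┗━━━━━━━━━━━━━━━━━━━━━━━━━┛             
 1 2 3 4 5 6                    ┃                  
.]      ·   ·                   ┃                  
│       │   │                   ┃                  
L       ·   ·                   ┃                  
                                ┃                  
                C ─ ·           ┃                  
                │               ┃                  


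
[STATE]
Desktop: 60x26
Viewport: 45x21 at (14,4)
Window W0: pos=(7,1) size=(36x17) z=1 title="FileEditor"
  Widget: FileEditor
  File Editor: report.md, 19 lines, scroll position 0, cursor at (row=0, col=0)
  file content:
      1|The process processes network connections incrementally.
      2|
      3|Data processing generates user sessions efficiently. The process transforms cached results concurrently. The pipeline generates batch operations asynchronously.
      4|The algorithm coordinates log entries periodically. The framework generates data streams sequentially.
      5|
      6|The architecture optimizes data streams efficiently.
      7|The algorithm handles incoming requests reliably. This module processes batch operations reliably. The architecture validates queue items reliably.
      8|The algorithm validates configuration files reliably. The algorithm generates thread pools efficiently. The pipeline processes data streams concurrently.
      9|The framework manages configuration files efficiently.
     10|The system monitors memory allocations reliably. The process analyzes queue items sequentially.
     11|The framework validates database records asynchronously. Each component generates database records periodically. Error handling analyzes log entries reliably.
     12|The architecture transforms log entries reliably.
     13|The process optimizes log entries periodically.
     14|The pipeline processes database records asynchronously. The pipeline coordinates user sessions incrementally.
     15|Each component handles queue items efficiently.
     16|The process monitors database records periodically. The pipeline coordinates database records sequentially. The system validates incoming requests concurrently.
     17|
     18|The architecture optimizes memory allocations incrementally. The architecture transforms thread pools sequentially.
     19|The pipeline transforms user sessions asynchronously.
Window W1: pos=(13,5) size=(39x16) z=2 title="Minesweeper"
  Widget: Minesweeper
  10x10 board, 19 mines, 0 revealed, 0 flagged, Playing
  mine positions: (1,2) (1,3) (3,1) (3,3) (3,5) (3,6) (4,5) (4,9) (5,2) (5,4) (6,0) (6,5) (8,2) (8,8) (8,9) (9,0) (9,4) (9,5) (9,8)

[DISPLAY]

ocess processes network con▲┃                
━━━━━━━━━━━━━━━━━━━━━━━━━━━━━━━━━━━━━┓       
 Minesweeper                         ┃       
─────────────────────────────────────┨       
■■■■■■■■■■                           ┃       
■■■■■■■■■■                           ┃       
■■■■■■■■■■                           ┃       
■■■■■■■■■■                           ┃       
■■■■■■■■■■                           ┃       
■■■■■■■■■■                           ┃       
■■■■■■■■■■                           ┃       
■■■■■■■■■■                           ┃       
■■■■■■■■■■                           ┃       
■■■■■■■■■■                           ┃       
                                     ┃       
                                     ┃       
━━━━━━━━━━━━━━━━━━━━━━━━━━━━━━━━━━━━━┛       
                                             
                                             
                                             
                                             


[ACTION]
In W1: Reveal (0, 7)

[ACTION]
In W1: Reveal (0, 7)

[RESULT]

ocess processes network con▲┃                
━━━━━━━━━━━━━━━━━━━━━━━━━━━━━━━━━━━━━┓       
 Minesweeper                         ┃       
─────────────────────────────────────┨       
■■■■1                                ┃       
■■■■1                                ┃       
■■■■3221                             ┃       
■■■■■■■111                           ┃       
■■■■■■■■■■                           ┃       
■■■■■■■■■■                           ┃       
■■■■■■■■■■                           ┃       
■■■■■■■■■■                           ┃       
■■■■■■■■■■                           ┃       
■■■■■■■■■■                           ┃       
                                     ┃       
                                     ┃       
━━━━━━━━━━━━━━━━━━━━━━━━━━━━━━━━━━━━━┛       
                                             
                                             
                                             
                                             


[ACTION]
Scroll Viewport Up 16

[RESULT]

                                             
━━━━━━━━━━━━━━━━━━━━━━━━━━━━┓                
ditor                       ┃                
────────────────────────────┨                
ocess processes network con▲┃                
━━━━━━━━━━━━━━━━━━━━━━━━━━━━━━━━━━━━━┓       
 Minesweeper                         ┃       
─────────────────────────────────────┨       
■■■■1                                ┃       
■■■■1                                ┃       
■■■■3221                             ┃       
■■■■■■■111                           ┃       
■■■■■■■■■■                           ┃       
■■■■■■■■■■                           ┃       
■■■■■■■■■■                           ┃       
■■■■■■■■■■                           ┃       
■■■■■■■■■■                           ┃       
■■■■■■■■■■                           ┃       
                                     ┃       
                                     ┃       
━━━━━━━━━━━━━━━━━━━━━━━━━━━━━━━━━━━━━┛       


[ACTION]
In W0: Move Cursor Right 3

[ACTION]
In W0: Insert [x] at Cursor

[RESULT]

                                             
━━━━━━━━━━━━━━━━━━━━━━━━━━━━┓                
ditor                       ┃                
────────────────────────────┨                
rocess processes network co▲┃                
━━━━━━━━━━━━━━━━━━━━━━━━━━━━━━━━━━━━━┓       
 Minesweeper                         ┃       
─────────────────────────────────────┨       
■■■■1                                ┃       
■■■■1                                ┃       
■■■■3221                             ┃       
■■■■■■■111                           ┃       
■■■■■■■■■■                           ┃       
■■■■■■■■■■                           ┃       
■■■■■■■■■■                           ┃       
■■■■■■■■■■                           ┃       
■■■■■■■■■■                           ┃       
■■■■■■■■■■                           ┃       
                                     ┃       
                                     ┃       
━━━━━━━━━━━━━━━━━━━━━━━━━━━━━━━━━━━━━┛       


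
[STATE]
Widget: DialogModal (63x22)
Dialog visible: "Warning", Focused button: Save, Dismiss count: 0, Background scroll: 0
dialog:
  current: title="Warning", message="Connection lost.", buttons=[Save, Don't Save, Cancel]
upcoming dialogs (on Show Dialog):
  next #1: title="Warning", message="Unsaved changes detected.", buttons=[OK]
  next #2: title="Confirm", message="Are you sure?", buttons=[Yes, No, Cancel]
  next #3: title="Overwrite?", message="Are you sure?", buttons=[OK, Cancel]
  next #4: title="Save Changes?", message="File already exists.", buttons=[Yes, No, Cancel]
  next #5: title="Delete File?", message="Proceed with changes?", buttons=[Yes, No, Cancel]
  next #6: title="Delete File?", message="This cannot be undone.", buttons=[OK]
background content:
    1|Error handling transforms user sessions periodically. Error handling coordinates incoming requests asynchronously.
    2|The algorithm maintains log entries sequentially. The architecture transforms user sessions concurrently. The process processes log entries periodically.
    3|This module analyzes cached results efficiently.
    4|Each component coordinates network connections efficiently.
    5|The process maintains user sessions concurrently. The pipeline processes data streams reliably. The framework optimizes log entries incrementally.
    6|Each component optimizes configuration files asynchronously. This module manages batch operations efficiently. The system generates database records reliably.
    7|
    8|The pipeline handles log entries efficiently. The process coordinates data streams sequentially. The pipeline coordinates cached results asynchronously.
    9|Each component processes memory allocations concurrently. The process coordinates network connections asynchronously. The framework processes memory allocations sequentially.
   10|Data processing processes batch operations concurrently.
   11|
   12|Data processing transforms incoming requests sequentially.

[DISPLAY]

Error handling transforms user sessions periodically. Error han
The algorithm maintains log entries sequentially. The architect
This module analyzes cached results efficiently.               
Each component coordinates network connections efficiently.    
The process maintains user sessions concurrently. The pipeline 
Each component optimizes configuration files asynchronously. Th
                                                               
The pipeline handles log entries efficiently. The process coord
Each component ┌──────────────────────────────┐currently. The p
Data processing│           Warning            │urrently.       
               │       Connection lost.       │                
Data processing│ [Save]  Don't Save   Cancel  │quentially.     
               └──────────────────────────────┘                
                                                               
                                                               
                                                               
                                                               
                                                               
                                                               
                                                               
                                                               
                                                               


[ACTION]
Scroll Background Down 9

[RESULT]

Data processing processes batch operations concurrently.       
                                                               
Data processing transforms incoming requests sequentially.     
                                                               
                                                               
                                                               
                                                               
                                                               
               ┌──────────────────────────────┐                
               │           Warning            │                
               │       Connection lost.       │                
               │ [Save]  Don't Save   Cancel  │                
               └──────────────────────────────┘                
                                                               
                                                               
                                                               
                                                               
                                                               
                                                               
                                                               
                                                               
                                                               


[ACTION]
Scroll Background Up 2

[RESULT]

The pipeline handles log entries efficiently. The process coord
Each component processes memory allocations concurrently. The p
Data processing processes batch operations concurrently.       
                                                               
Data processing transforms incoming requests sequentially.     
                                                               
                                                               
                                                               
               ┌──────────────────────────────┐                
               │           Warning            │                
               │       Connection lost.       │                
               │ [Save]  Don't Save   Cancel  │                
               └──────────────────────────────┘                
                                                               
                                                               
                                                               
                                                               
                                                               
                                                               
                                                               
                                                               
                                                               


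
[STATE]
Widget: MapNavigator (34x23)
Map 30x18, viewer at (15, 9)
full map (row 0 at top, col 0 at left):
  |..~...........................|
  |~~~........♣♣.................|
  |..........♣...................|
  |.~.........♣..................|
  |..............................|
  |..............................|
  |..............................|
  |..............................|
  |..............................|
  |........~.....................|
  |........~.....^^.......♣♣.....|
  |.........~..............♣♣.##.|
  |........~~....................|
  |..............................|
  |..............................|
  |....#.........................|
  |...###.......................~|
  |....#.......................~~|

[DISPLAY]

                                  
                                  
  ..~...........................  
  ~~~........♣♣.................  
  ..........♣...................  
  .~.........♣..................  
  ..............................  
  ..............................  
  ..............................  
  ..............................  
  ..............................  
  ........~......@..............  
  ........~.....^^.......♣♣.....  
  .........~..............♣♣.##.  
  ........~~....................  
  ..............................  
  ..............................  
  ....#.........................  
  ...###.......................~  
  ....#.......................~~  
                                  
                                  
                                  


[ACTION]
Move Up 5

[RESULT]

                                  
                                  
                                  
                                  
                                  
                                  
                                  
  ..~...........................  
  ~~~........♣♣.................  
  ..........♣...................  
  .~.........♣..................  
  ...............@..............  
  ..............................  
  ..............................  
  ..............................  
  ..............................  
  ........~.....................  
  ........~.....^^.......♣♣.....  
  .........~..............♣♣.##.  
  ........~~....................  
  ..............................  
  ..............................  
  ....#.........................  


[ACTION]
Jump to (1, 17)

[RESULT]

                ..................
                ..................
                ..................
                ........~.........
                ........~.....^^..
                .........~........
                ........~~........
                ..................
                ..................
                ....#.............
                ...###............
                .@..#.............
                                  
                                  
                                  
                                  
                                  
                                  
                                  
                                  
                                  
                                  
                                  


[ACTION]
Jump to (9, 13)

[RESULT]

        ..........♣...............
        .~.........♣..............
        ..........................
        ..........................
        ..........................
        ..........................
        ..........................
        ........~.................
        ........~.....^^.......♣♣.
        .........~..............♣♣
        ........~~................
        .........@................
        ..........................
        ....#.....................
        ...###....................
        ....#.....................
                                  
                                  
                                  
                                  
                                  
                                  
                                  


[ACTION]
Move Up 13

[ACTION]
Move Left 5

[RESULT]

                                  
                                  
                                  
                                  
                                  
                                  
                                  
                                  
                                  
                                  
                                  
             ..~.@................
             ~~~........♣♣........
             ..........♣..........
             .~.........♣.........
             .....................
             .....................
             .....................
             .....................
             .....................
             ........~............
             ........~.....^^.....
             .........~...........
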